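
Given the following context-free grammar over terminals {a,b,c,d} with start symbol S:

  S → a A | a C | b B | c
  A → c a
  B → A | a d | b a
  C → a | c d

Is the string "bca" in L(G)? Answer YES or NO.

CNF form of G:
  S -> T1 A | T1 C | T3 B | c
  A -> T0 T1
  B -> T0 T1 | T1 T2 | T3 T1
  C -> T0 T2 | a
  T0 -> c
  T1 -> a
  T2 -> d
  T3 -> b

CYK fill:
  cell(0,0) b: {T3}  orig:{}
  cell(1,1) c: {S,T0}  orig:{S}
  cell(2,2) a: {C,T1}  orig:{C}
  cell(0,1) bc: ∅
  cell(1,2) ca: {A,B}
  cell(0,2) bca: {S}

S ∈ T[0,2] ⇒ YES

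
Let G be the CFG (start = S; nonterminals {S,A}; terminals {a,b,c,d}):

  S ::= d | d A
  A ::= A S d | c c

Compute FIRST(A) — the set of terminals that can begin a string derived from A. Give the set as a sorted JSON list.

FIRST iteration:
iter 1:
  A via A→c c: +{c}
  S via S→d: +{d}
  S: {d}  A: {c}
iter 2: — fixpoint
  S: {d}  A: {c}

FIRST(A) = ["c"]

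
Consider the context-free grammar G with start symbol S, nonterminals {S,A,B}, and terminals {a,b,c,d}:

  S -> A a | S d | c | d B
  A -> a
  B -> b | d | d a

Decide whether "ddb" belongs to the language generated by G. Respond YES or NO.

Convert to CNF:
  S -> A T1 | S T0 | T0 B | c
  A -> a
  B -> T0 T1 | b | d
  T0 -> d
  T1 -> a

CYK table (by increasing span):
  T[0,0] 'd' = {B,T0}  orig:{B}
  T[1,1] 'd' = {B,T0}  orig:{B}
  T[2,2] 'b' = {B}
  T[0,1] 'dd' = {S}
  T[1,2] 'db' = {S}
  T[0,2] 'ddb' = ∅

S ∉ T[0,2] ⇒ NO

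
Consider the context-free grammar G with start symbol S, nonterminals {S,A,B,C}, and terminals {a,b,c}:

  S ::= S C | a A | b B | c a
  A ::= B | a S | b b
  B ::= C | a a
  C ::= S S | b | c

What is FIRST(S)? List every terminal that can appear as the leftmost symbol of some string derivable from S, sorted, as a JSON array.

Compute FIRST by fixpoint:
round 1:
  A via A→a S: +{a}
  A via A→b b: +{b}
  B via B→a a: +{a}
  C via C→b: +{b}
  C via C→c: +{c}
  S via S→a A: +{a}
  S via S→b B: +{b}
  S via S→c a: +{c}
  FIRST(S)={a,b,c}  FIRST(A)={a,b}  FIRST(B)={a}  FIRST(C)={b,c}
round 2:
  B via B→C: +{b,c}
  C via C→S S: +{a}
  FIRST(S)={a,b,c}  FIRST(A)={a,b}  FIRST(B)={a,b,c}  FIRST(C)={a,b,c}
round 3:
  A via A→B: +{c}
  FIRST(S)={a,b,c}  FIRST(A)={a,b,c}  FIRST(B)={a,b,c}  FIRST(C)={a,b,c}
round 4: (stable)
  FIRST(S)={a,b,c}  FIRST(A)={a,b,c}  FIRST(B)={a,b,c}  FIRST(C)={a,b,c}

FIRST(S) = ["a", "b", "c"]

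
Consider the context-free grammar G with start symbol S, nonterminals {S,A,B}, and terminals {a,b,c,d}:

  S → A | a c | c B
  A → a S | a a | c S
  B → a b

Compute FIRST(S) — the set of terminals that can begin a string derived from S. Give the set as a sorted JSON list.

FIRST iteration:
iter 1:
  A via A→a S: +{a}
  A via A→c S: +{c}
  B via B→a b: +{a}
  S via S→A: +{a,c}
  FIRST(S)={a,c}  FIRST(A)={a,c}  FIRST(B)={a}
iter 2: done
  FIRST(S)={a,c}  FIRST(A)={a,c}  FIRST(B)={a}

FIRST(S) = ["a", "c"]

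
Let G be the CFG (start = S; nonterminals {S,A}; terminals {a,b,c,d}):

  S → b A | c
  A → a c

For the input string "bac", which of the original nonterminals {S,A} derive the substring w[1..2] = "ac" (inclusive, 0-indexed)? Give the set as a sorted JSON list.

Convert to CNF:
  S -> T2 A | c
  A -> T0 T1
  T0 -> a
  T1 -> c
  T2 -> b

CYK fill (cells [i..j] with 1 ≤ i ≤ j ≤ 2 only):
  [1..1]={T0}  "a"  orig:{}
  [2..2]={S,T1}  "c"  orig:{S}
  [1..2]={A}  "ac"

Original NTs in T[1,2] deriving "ac": ["A"]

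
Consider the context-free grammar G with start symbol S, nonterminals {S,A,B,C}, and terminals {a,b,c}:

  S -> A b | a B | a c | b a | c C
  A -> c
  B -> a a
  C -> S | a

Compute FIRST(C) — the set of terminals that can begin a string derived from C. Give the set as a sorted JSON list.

FIRST iteration:
[1]
  A via A→c: +{c}
  B via B→a a: +{a}
  C via C→a: +{a}
  S via S→A b: +{c}
  S via S→a B: +{a}
  S via S→b a: +{b}
  FIRST(S)={a,b,c}  FIRST(A)={c}  FIRST(B)={a}  FIRST(C)={a}
[2]
  C via C→S: +{b,c}
  FIRST(S)={a,b,c}  FIRST(A)={c}  FIRST(B)={a}  FIRST(C)={a,b,c}
[3] — fixpoint
  FIRST(S)={a,b,c}  FIRST(A)={c}  FIRST(B)={a}  FIRST(C)={a,b,c}

FIRST(C) = ["a", "b", "c"]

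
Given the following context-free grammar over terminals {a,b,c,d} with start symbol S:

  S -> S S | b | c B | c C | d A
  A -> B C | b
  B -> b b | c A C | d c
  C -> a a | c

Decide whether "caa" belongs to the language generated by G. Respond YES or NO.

CNF form of G:
  S -> S S | T1 B | T1 C | T2 A | b
  A -> B C | b
  B -> T0 T0 | T1 X4 | T2 T1
  C -> T3 T3 | c
  T0 -> b
  T1 -> c
  T2 -> d
  T3 -> a
  X4 -> A C

CYK fill:
  T[0,0] 'c' = {C,T1}  orig:{C}
  T[1,1] 'a' = {T3}  orig:{}
  T[2,2] 'a' = {T3}  orig:{}
  T[0,1] 'ca' = ∅
  T[1,2] 'aa' = {C}
  T[0,2] 'caa' = {S}

S ∈ T[0,2] ⇒ YES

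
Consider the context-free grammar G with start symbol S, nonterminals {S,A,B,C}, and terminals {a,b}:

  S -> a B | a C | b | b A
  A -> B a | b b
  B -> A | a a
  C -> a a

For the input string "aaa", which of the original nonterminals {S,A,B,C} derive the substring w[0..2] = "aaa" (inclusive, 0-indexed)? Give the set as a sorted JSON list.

CNF form of G:
  S -> T0 B | T0 C | T1 A | b
  A -> B T0 | T1 T1
  B -> B T0 | T0 T0 | T1 T1
  C -> T0 T0
  T0 -> a
  T1 -> b

CYK table (by increasing span), restricted to cells inside w[0..2]:
  T[0,0] 'a' = {T0}  orig:{}
  T[1,1] 'a' = {T0}  orig:{}
  T[2,2] 'a' = {T0}  orig:{}
  T[0,1] 'aa' = {B,C}
  T[1,2] 'aa' = {B,C}
  T[0,2] 'aaa' = {A,B,S}

Original NTs in T[0,2] deriving "aaa": ["A", "B", "S"]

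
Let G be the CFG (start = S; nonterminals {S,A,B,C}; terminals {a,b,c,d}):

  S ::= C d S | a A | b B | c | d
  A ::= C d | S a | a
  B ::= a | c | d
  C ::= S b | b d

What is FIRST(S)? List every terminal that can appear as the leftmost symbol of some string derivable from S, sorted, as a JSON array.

Compute FIRST by fixpoint:
round 1:
  A via A→a: +{a}
  B via B→a: +{a}
  B via B→c: +{c}
  B via B→d: +{d}
  C via C→b d: +{b}
  S via S→C d S: +{b}
  S via S→a A: +{a}
  S via S→c: +{c}
  S via S→d: +{d}
  S: {a,b,c,d}  A: {a}  B: {a,c,d}  C: {b}
round 2:
  A via A→C d: +{b}
  A via A→S a: +{c,d}
  C via C→S b: +{a,c,d}
  S: {a,b,c,d}  A: {a,b,c,d}  B: {a,c,d}  C: {a,b,c,d}
round 3: (no change)
  S: {a,b,c,d}  A: {a,b,c,d}  B: {a,c,d}  C: {a,b,c,d}

FIRST(S) = ["a", "b", "c", "d"]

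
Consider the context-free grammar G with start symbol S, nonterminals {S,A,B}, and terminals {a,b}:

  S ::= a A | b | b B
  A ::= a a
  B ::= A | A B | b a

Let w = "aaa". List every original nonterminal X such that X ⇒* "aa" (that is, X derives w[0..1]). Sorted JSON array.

CNF form of G:
  S -> T0 A | T1 B | b
  A -> T0 T0
  B -> A B | T0 T0 | T1 T0
  T0 -> a
  T1 -> b

Fill CYK table bottom-up, restricted to cells inside w[0..1]:
  T[0,0] 'a' = {T0}  orig:{}
  T[1,1] 'a' = {T0}  orig:{}
  T[0,1] 'aa' = {A,B}

Original NTs in T[0,1] deriving "aa": ["A", "B"]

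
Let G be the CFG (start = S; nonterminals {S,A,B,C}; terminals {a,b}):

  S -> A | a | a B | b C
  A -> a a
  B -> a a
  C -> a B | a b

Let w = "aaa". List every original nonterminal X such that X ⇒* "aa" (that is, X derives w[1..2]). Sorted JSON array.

CNF form of G:
  S -> T0 B | T0 T0 | T1 C | a
  A -> T0 T0
  B -> T0 T0
  C -> T0 B | T0 T1
  T0 -> a
  T1 -> b

CYK fill (cells [i..j] with 1 ≤ i ≤ j ≤ 2 only):
  T[1,1] 'a' = {S,T0}  orig:{S}
  T[2,2] 'a' = {S,T0}  orig:{S}
  T[1,2] 'aa' = {A,B,S}

Original NTs in T[1,2] deriving "aa": ["A", "B", "S"]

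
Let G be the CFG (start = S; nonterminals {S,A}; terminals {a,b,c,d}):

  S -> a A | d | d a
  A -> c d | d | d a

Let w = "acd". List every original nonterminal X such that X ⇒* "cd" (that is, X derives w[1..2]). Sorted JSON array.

Convert to CNF:
  S -> T1 T2 | T2 A | d
  A -> T0 T1 | T1 T2 | d
  T0 -> c
  T1 -> d
  T2 -> a

CYK table (by increasing span), restricted to cells inside w[1..2]:
  cell(1,1) c: {T0}  orig:{}
  cell(2,2) d: {A,S,T1}  orig:{A,S}
  cell(1,2) cd: {A}

Original NTs in T[1,2] deriving "cd": ["A"]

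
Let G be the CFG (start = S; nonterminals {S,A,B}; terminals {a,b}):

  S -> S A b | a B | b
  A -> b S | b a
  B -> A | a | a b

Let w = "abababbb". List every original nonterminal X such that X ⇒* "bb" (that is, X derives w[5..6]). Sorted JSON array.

Convert to CNF:
  S -> S X2 | T1 B | b
  A -> T0 S | T0 T1
  B -> T0 S | T0 T1 | T1 T0 | a
  T0 -> b
  T1 -> a
  X2 -> A T0

CYK table (by increasing span), restricted to cells inside w[5..6]:
  T[5,5] 'b' = {S,T0}  orig:{S}
  T[6,6] 'b' = {S,T0}  orig:{S}
  T[5,6] 'bb' = {A,B}

Original NTs in T[5,6] deriving "bb": ["A", "B"]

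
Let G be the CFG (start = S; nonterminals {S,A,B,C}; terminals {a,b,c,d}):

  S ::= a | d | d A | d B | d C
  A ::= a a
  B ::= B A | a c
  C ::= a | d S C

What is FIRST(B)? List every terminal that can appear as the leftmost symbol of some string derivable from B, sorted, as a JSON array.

FIRST iteration:
pass 1:
  A via A→a a: +{a}
  B via B→a c: +{a}
  C via C→a: +{a}
  C via C→d S C: +{d}
  S via S→a: +{a}
  S via S→d: +{d}
  S: {a,d}  A: {a}  B: {a}  C: {a,d}
pass 2: (no change)
  S: {a,d}  A: {a}  B: {a}  C: {a,d}

FIRST(B) = ["a"]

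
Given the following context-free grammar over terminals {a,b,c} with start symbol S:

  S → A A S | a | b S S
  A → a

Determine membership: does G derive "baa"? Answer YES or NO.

CNF form of G:
  S -> A X1 | T0 X2 | a
  A -> a
  T0 -> b
  X1 -> A S
  X2 -> S S

Fill CYK table bottom-up:
  cell(0,0) b: {T0}  orig:{}
  cell(1,1) a: {A,S}
  cell(2,2) a: {A,S}
  cell(0,1) ba: ∅
  cell(1,2) aa: {X1,X2}  orig:{}
  cell(0,2) baa: {S}

S ∈ T[0,2] ⇒ YES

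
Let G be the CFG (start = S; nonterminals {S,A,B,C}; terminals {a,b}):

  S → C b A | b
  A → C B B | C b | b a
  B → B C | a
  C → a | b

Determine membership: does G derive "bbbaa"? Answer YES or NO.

CNF form of G:
  S -> C X3 | b
  A -> C T0 | C X2 | T0 T1
  B -> B C | a
  C -> a | b
  T0 -> b
  T1 -> a
  X2 -> B B
  X3 -> T0 A

CYK table (by increasing span):
  [0..0]={C,S,T0}  "b"  orig:{C,S}
  [1..1]={C,S,T0}  "b"  orig:{C,S}
  [2..2]={C,S,T0}  "b"  orig:{C,S}
  [3..3]={B,C,T1}  "a"  orig:{B,C}
  [4..4]={B,C,T1}  "a"  orig:{B,C}
  [0..1]={A}  "bb"
  [1..2]={A}  "bb"
  [2..3]={A}  "ba"
  [3..4]={B,X2}  "aa"  orig:{B}
  [0..2]={X3}  "bbb"  orig:{}
  [1..3]={X3}  "bba"  orig:{}
  [2..4]={A}  "baa"
  [0..3]={S}  "bbba"
  [1..4]={X3}  "bbaa"  orig:{}
  [0..4]={S}  "bbbaa"

S ∈ T[0,4] ⇒ YES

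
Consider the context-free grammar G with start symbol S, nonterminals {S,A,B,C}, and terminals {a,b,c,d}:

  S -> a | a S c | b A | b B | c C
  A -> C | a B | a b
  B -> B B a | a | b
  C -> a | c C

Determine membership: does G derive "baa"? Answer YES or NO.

Convert to CNF:
  S -> T0 X4 | T1 A | T1 B | T2 C | a
  A -> T0 B | T0 T1 | T2 C | a
  B -> B X3 | a | b
  C -> T2 C | a
  T0 -> a
  T1 -> b
  T2 -> c
  X3 -> B T0
  X4 -> S T2

Fill CYK table bottom-up:
  cell(0,0) b: {B,T1}  orig:{B}
  cell(1,1) a: {A,B,C,S,T0}  orig:{A,B,C,S}
  cell(2,2) a: {A,B,C,S,T0}  orig:{A,B,C,S}
  cell(0,1) ba: {S,X3}  orig:{S}
  cell(1,2) aa: {A,X3}  orig:{A}
  cell(0,2) baa: {B,S}

S ∈ T[0,2] ⇒ YES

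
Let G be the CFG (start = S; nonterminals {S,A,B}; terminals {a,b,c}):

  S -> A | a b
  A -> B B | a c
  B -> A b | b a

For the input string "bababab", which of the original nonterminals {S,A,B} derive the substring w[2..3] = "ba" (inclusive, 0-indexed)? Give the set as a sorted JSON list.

Convert to CNF:
  S -> B B | T0 T1 | T0 T2
  A -> B B | T0 T1
  B -> A T2 | T2 T0
  T0 -> a
  T1 -> c
  T2 -> b

CYK table (by increasing span) (cells [i..j] with 2 ≤ i ≤ j ≤ 3 only):
  T[2,2] 'b' = {T2}  orig:{}
  T[3,3] 'a' = {T0}  orig:{}
  T[2,3] 'ba' = {B}

Original NTs in T[2,3] deriving "ba": ["B"]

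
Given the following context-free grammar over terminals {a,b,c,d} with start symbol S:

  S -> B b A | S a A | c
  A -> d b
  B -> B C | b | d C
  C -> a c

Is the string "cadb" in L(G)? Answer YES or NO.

Convert to CNF:
  S -> B X4 | S X5 | c
  A -> T0 T1
  B -> B C | T0 C | b
  C -> T2 T3
  T0 -> d
  T1 -> b
  T2 -> a
  T3 -> c
  X4 -> T1 A
  X5 -> T2 A

CYK fill:
  cell(0,0) c: {S,T3}  orig:{S}
  cell(1,1) a: {T2}  orig:{}
  cell(2,2) d: {T0}  orig:{}
  cell(3,3) b: {B,T1}  orig:{B}
  cell(0,1) ca: ∅
  cell(1,2) ad: ∅
  cell(2,3) db: {A}
  cell(0,2) cad: ∅
  cell(1,3) adb: {X5}  orig:{}
  cell(0,3) cadb: {S}

S ∈ T[0,3] ⇒ YES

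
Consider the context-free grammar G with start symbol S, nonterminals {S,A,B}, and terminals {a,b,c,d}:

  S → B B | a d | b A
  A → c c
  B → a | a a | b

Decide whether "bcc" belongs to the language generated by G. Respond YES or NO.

Convert to CNF:
  S -> B B | T1 T2 | T3 A
  A -> T0 T0
  B -> T1 T1 | a | b
  T0 -> c
  T1 -> a
  T2 -> d
  T3 -> b

CYK table (by increasing span):
  cell(0,0) b: {B,T3}  orig:{B}
  cell(1,1) c: {T0}  orig:{}
  cell(2,2) c: {T0}  orig:{}
  cell(0,1) bc: ∅
  cell(1,2) cc: {A}
  cell(0,2) bcc: {S}

S ∈ T[0,2] ⇒ YES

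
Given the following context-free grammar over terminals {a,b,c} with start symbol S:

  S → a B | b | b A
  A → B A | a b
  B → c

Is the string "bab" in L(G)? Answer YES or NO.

Convert to CNF:
  S -> T0 B | T1 A | b
  A -> B A | T0 T1
  B -> c
  T0 -> a
  T1 -> b

CYK fill:
  cell(0,0) b: {S,T1}  orig:{S}
  cell(1,1) a: {T0}  orig:{}
  cell(2,2) b: {S,T1}  orig:{S}
  cell(0,1) ba: ∅
  cell(1,2) ab: {A}
  cell(0,2) bab: {S}

S ∈ T[0,2] ⇒ YES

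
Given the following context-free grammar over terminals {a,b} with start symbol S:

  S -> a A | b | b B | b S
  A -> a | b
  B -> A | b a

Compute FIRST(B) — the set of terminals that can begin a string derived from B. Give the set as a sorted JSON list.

FIRST sets, iterate to fixpoint:
round 1:
  A via A→a: +{a}
  A via A→b: +{b}
  B via B→A: +{a,b}
  S via S→a A: +{a}
  S via S→b: +{b}
  FIRST[S]={a,b}  FIRST[A]={a,b}  FIRST[B]={a,b}
round 2: (stable)
  FIRST[S]={a,b}  FIRST[A]={a,b}  FIRST[B]={a,b}

FIRST(B) = ["a", "b"]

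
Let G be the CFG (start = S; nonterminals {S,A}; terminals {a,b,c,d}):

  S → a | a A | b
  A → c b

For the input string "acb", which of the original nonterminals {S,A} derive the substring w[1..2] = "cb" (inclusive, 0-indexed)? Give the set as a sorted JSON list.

CNF form of G:
  S -> T2 A | a | b
  A -> T0 T1
  T0 -> c
  T1 -> b
  T2 -> a

Fill CYK table bottom-up (cells [i..j] with 1 ≤ i ≤ j ≤ 2 only):
  [1..1]={T0}  "c"  orig:{}
  [2..2]={S,T1}  "b"  orig:{S}
  [1..2]={A}  "cb"

Original NTs in T[1,2] deriving "cb": ["A"]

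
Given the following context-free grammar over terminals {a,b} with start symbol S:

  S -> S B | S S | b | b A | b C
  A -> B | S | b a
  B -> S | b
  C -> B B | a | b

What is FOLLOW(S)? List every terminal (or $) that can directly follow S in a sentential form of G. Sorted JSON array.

Compute FIRST by fixpoint:
round 1:
  A via A→b a: +{b}
  B via B→b: +{b}
  C via C→B B: +{b}
  C via C→a: +{a}
  S via S→b: +{b}
  S: {b}  A: {b}  B: {b}  C: {a,b}
round 2: (stable)
  S: {b}  A: {b}  B: {b}  C: {a,b}

FOLLOW sets:
seed FOLLOW(S) with $
[1]
  C→B B: FOLLOW(B) ⊇ FIRST(B) = {b}; new: +{b}
  S→S B: FOLLOW(S) ⊇ FIRST(B) = {b}; new: +{b}
  S→S B: FOLLOW(B) ⊇ FOLLOW(S) ⊇ {$,b}; new: +{$}
  S→b A: FOLLOW(A) ⊇ FOLLOW(S) ⊇ {$,b}; new: +{$,b}
  S→b C: FOLLOW(C) ⊇ FOLLOW(S) ⊇ {$,b}; new: +{$,b}
  FOLLOW(S)={$,b}  FOLLOW(A)={$,b}  FOLLOW(B)={$,b}  FOLLOW(C)={$,b}
[2] (stable)
  FOLLOW(S)={$,b}  FOLLOW(A)={$,b}  FOLLOW(B)={$,b}  FOLLOW(C)={$,b}

FOLLOW(S) = ["$", "b"]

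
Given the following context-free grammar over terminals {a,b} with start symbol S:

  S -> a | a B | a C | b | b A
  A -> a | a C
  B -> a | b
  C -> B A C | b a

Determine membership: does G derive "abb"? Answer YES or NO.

Convert to CNF:
  S -> T0 B | T0 C | T1 A | a | b
  A -> T0 C | a
  B -> a | b
  C -> B X2 | T1 T0
  T0 -> a
  T1 -> b
  X2 -> A C

CYK table (by increasing span):
  cell(0,0) a: {A,B,S,T0}  orig:{A,B,S}
  cell(1,1) b: {B,S,T1}  orig:{B,S}
  cell(2,2) b: {B,S,T1}  orig:{B,S}
  cell(0,1) ab: {S}
  cell(1,2) bb: ∅
  cell(0,2) abb: ∅

S ∉ T[0,2] ⇒ NO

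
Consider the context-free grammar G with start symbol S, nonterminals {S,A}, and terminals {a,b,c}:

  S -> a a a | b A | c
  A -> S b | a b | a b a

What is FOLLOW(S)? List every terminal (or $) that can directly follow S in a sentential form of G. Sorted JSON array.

FIRST iteration:
round 1:
  A via A→a b: +{a}
  S via S→a a a: +{a}
  S via S→b A: +{b}
  S via S→c: +{c}
  FIRST(S)={a,b,c}  FIRST(A)={a}
round 2:
  A via A→S b: +{b,c}
  FIRST(S)={a,b,c}  FIRST(A)={a,b,c}
round 3: (stable)
  FIRST(S)={a,b,c}  FIRST(A)={a,b,c}

FOLLOW sets:
FOLLOW(S) := {$}
[1]
  A→S b: FOLLOW(S) ⊇ FIRST(b) = {b}; new: +{b}
  S→b A: FOLLOW(A) ⊇ FOLLOW(S) ⊇ {$,b}; new: +{$,b}
  FOLLOW(S)={$,b}  FOLLOW(A)={$,b}
[2] — fixpoint
  FOLLOW(S)={$,b}  FOLLOW(A)={$,b}

FOLLOW(S) = ["$", "b"]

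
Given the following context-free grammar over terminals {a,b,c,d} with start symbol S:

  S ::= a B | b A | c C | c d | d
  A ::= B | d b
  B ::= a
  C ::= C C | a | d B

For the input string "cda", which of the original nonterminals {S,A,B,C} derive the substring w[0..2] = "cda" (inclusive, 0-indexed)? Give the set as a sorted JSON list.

CNF form of G:
  S -> T1 A | T2 B | T3 C | T3 T0 | d
  A -> T0 T1 | a
  B -> a
  C -> C C | T0 B | a
  T0 -> d
  T1 -> b
  T2 -> a
  T3 -> c

CYK table (by increasing span) (cells [i..j] with 0 ≤ i ≤ j ≤ 2 only):
  cell(0,0) c: {T3}  orig:{}
  cell(1,1) d: {S,T0}  orig:{S}
  cell(2,2) a: {A,B,C,T2}  orig:{A,B,C}
  cell(0,1) cd: {S}
  cell(1,2) da: {C}
  cell(0,2) cda: {S}

Original NTs in T[0,2] deriving "cda": ["S"]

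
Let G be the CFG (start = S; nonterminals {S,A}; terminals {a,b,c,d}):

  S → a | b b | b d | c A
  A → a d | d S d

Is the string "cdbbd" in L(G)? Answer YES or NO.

Convert to CNF:
  S -> T2 T1 | T2 T2 | T3 A | a
  A -> T0 T1 | T1 X4
  T0 -> a
  T1 -> d
  T2 -> b
  T3 -> c
  X4 -> S T1

Fill CYK table bottom-up:
  T[0,0] 'c' = {T3}  orig:{}
  T[1,1] 'd' = {T1}  orig:{}
  T[2,2] 'b' = {T2}  orig:{}
  T[3,3] 'b' = {T2}  orig:{}
  T[4,4] 'd' = {T1}  orig:{}
  T[0,1] 'cd' = ∅
  T[1,2] 'db' = ∅
  T[2,3] 'bb' = {S}
  T[3,4] 'bd' = {S}
  T[0,2] 'cdb' = ∅
  T[1,3] 'dbb' = ∅
  T[2,4] 'bbd' = {X4}  orig:{}
  T[0,3] 'cdbb' = ∅
  T[1,4] 'dbbd' = {A}
  T[0,4] 'cdbbd' = {S}

S ∈ T[0,4] ⇒ YES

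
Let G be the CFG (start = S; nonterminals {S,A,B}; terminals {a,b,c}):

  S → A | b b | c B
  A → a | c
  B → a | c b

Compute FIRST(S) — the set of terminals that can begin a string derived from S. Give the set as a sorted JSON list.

FIRST iteration:
round 1:
  A via A→a: +{a}
  A via A→c: +{c}
  B via B→a: +{a}
  B via B→c b: +{c}
  S via S→A: +{a,c}
  S via S→b b: +{b}
  S: {a,b,c}  A: {a,c}  B: {a,c}
round 2: (stable)
  S: {a,b,c}  A: {a,c}  B: {a,c}

FIRST(S) = ["a", "b", "c"]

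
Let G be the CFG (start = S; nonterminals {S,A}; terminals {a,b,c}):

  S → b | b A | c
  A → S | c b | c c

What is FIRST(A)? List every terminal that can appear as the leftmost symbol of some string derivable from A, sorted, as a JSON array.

Compute FIRST by fixpoint:
[1]
  A via A→c b: +{c}
  S via S→b: +{b}
  S via S→c: +{c}
  FIRST(S)={b,c}  FIRST(A)={c}
[2]
  A via A→S: +{b}
  FIRST(S)={b,c}  FIRST(A)={b,c}
[3] done
  FIRST(S)={b,c}  FIRST(A)={b,c}

FIRST(A) = ["b", "c"]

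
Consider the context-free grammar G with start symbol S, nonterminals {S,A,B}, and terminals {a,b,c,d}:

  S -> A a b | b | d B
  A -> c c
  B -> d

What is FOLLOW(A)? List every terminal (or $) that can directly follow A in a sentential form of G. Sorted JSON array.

FIRST sets, iterate to fixpoint:
round 1:
  A via A→c c: +{c}
  B via B→d: +{d}
  S via S→A a b: +{c}
  S via S→b: +{b}
  S via S→d B: +{d}
  FIRST(S)={b,c,d}  FIRST(A)={c}  FIRST(B)={d}
round 2: (no change)
  FIRST(S)={b,c,d}  FIRST(A)={c}  FIRST(B)={d}

FOLLOW sets:
seed FOLLOW(S) with $
pass 1:
  S→A a b: FOLLOW(A) ⊇ FIRST(a) = {a}; new: +{a}
  S→d B: FOLLOW(B) ⊇ FOLLOW(S) ⊇ {$}; new: +{$}
  FOLLOW(S)={$}  FOLLOW(A)={a}  FOLLOW(B)={$}
pass 2: done
  FOLLOW(S)={$}  FOLLOW(A)={a}  FOLLOW(B)={$}

FOLLOW(A) = ["a"]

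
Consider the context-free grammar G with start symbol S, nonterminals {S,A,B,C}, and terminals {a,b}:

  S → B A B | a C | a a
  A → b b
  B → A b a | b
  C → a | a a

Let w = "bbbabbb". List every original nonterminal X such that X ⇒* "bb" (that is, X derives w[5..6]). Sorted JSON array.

CNF form of G:
  S -> B X3 | T1 C | T1 T1
  A -> T0 T0
  B -> A X2 | b
  C -> T1 T1 | a
  T0 -> b
  T1 -> a
  X2 -> T0 T1
  X3 -> A B

Fill CYK table bottom-up — only the sub-triangle for w[5..6]:
  cell(5,5) b: {B,T0}  orig:{B}
  cell(6,6) b: {B,T0}  orig:{B}
  cell(5,6) bb: {A}

Original NTs in T[5,6] deriving "bb": ["A"]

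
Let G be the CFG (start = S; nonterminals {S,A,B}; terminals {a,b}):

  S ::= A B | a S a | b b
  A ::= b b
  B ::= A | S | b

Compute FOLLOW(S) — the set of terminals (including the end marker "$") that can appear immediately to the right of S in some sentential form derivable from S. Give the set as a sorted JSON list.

Compute FIRST by fixpoint:
[1]
  A via A→b b: +{b}
  B via B→A: +{b}
  S via S→A B: +{b}
  S via S→a S a: +{a}
  S: {a,b}  A: {b}  B: {b}
[2]
  B via B→S: +{a}
  S: {a,b}  A: {b}  B: {a,b}
[3] done
  S: {a,b}  A: {b}  B: {a,b}

Compute FOLLOW by fixpoint:
seed FOLLOW(S) with $
pass 1:
  S→A B: FOLLOW(A) ⊇ FIRST(B) = {a,b}; new: +{a,b}
  S→A B: FOLLOW(B) ⊇ FOLLOW(S) ⊇ {$}; new: +{$}
  S→a S a: FOLLOW(S) ⊇ FIRST(a) = {a}; new: +{a}
  S: {$,a}  A: {a,b}  B: {$}
pass 2:
  B→A: FOLLOW(A) ⊇ FOLLOW(B) ⊇ {$}; new: +{$}
  S→A B: FOLLOW(B) ⊇ FOLLOW(S) ⊇ {$,a}; new: +{a}
  S: {$,a}  A: {$,a,b}  B: {$,a}
pass 3: — fixpoint
  S: {$,a}  A: {$,a,b}  B: {$,a}

FOLLOW(S) = ["$", "a"]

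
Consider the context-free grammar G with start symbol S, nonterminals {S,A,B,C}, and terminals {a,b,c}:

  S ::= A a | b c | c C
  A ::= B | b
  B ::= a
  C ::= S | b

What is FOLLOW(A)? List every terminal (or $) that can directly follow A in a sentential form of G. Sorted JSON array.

FIRST sets, iterate to fixpoint:
iter 1:
  A via A→b: +{b}
  B via B→a: +{a}
  C via C→b: +{b}
  S via S→A a: +{b}
  S via S→c C: +{c}
  FIRST(S)={b,c}  FIRST(A)={b}  FIRST(B)={a}  FIRST(C)={b}
iter 2:
  A via A→B: +{a}
  C via C→S: +{c}
  S via S→A a: +{a}
  FIRST(S)={a,b,c}  FIRST(A)={a,b}  FIRST(B)={a}  FIRST(C)={b,c}
iter 3:
  C via C→S: +{a}
  FIRST(S)={a,b,c}  FIRST(A)={a,b}  FIRST(B)={a}  FIRST(C)={a,b,c}
iter 4: — fixpoint
  FIRST(S)={a,b,c}  FIRST(A)={a,b}  FIRST(B)={a}  FIRST(C)={a,b,c}

FOLLOW iteration:
FOLLOW(S) := {$}
round 1:
  S→A a: FOLLOW(A) ⊇ FIRST(a) = {a}; new: +{a}
  S→c C: FOLLOW(C) ⊇ FOLLOW(S) ⊇ {$}; new: +{$}
  FOLLOW(S)={$}  FOLLOW(A)={a}  FOLLOW(B)={}  FOLLOW(C)={$}
round 2:
  A→B: FOLLOW(B) ⊇ FOLLOW(A) ⊇ {a}; new: +{a}
  FOLLOW(S)={$}  FOLLOW(A)={a}  FOLLOW(B)={a}  FOLLOW(C)={$}
round 3: done
  FOLLOW(S)={$}  FOLLOW(A)={a}  FOLLOW(B)={a}  FOLLOW(C)={$}

FOLLOW(A) = ["a"]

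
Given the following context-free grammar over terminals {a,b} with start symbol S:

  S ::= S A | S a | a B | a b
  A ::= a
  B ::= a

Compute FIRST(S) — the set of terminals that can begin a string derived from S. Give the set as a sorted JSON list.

Compute FIRST by fixpoint:
pass 1:
  A via A→a: +{a}
  B via B→a: +{a}
  S via S→a B: +{a}
  S: {a}  A: {a}  B: {a}
pass 2: (no change)
  S: {a}  A: {a}  B: {a}

FIRST(S) = ["a"]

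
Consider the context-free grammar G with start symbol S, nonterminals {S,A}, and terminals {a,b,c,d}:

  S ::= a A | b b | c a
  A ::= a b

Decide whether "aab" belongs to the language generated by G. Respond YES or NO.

CNF form of G:
  S -> T0 A | T1 T1 | T2 T0
  A -> T0 T1
  T0 -> a
  T1 -> b
  T2 -> c

Fill CYK table bottom-up:
  cell(0,0) a: {T0}  orig:{}
  cell(1,1) a: {T0}  orig:{}
  cell(2,2) b: {T1}  orig:{}
  cell(0,1) aa: ∅
  cell(1,2) ab: {A}
  cell(0,2) aab: {S}

S ∈ T[0,2] ⇒ YES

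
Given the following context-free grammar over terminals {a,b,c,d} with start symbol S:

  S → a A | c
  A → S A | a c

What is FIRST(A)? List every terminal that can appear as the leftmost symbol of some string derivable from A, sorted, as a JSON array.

Compute FIRST by fixpoint:
iter 1:
  A via A→a c: +{a}
  S via S→a A: +{a}
  S via S→c: +{c}
  FIRST(S)={a,c}  FIRST(A)={a}
iter 2:
  A via A→S A: +{c}
  FIRST(S)={a,c}  FIRST(A)={a,c}
iter 3: — fixpoint
  FIRST(S)={a,c}  FIRST(A)={a,c}

FIRST(A) = ["a", "c"]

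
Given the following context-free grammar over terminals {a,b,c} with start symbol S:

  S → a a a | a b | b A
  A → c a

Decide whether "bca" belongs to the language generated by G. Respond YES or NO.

Convert to CNF:
  S -> T1 T2 | T1 X3 | T2 A
  A -> T0 T1
  T0 -> c
  T1 -> a
  T2 -> b
  X3 -> T1 T1

CYK fill:
  [0..0]={T2}  "b"  orig:{}
  [1..1]={T0}  "c"  orig:{}
  [2..2]={T1}  "a"  orig:{}
  [0..1]=∅  "bc"
  [1..2]={A}  "ca"
  [0..2]={S}  "bca"

S ∈ T[0,2] ⇒ YES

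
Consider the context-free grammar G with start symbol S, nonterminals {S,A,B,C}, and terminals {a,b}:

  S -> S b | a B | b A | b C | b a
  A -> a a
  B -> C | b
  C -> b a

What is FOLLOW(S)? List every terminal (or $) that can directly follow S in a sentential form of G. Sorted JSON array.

FIRST sets, iterate to fixpoint:
[1]
  A via A→a a: +{a}
  B via B→b: +{b}
  C via C→b a: +{b}
  S via S→a B: +{a}
  S via S→b A: +{b}
  FIRST(S)={a,b}  FIRST(A)={a}  FIRST(B)={b}  FIRST(C)={b}
[2] (stable)
  FIRST(S)={a,b}  FIRST(A)={a}  FIRST(B)={b}  FIRST(C)={b}

FOLLOW iteration:
FOLLOW(S) := {$}
iter 1:
  S→S b: FOLLOW(S) ⊇ FIRST(b) = {b}; new: +{b}
  S→a B: FOLLOW(B) ⊇ FOLLOW(S) ⊇ {$,b}; new: +{$,b}
  S→b A: FOLLOW(A) ⊇ FOLLOW(S) ⊇ {$,b}; new: +{$,b}
  S→b C: FOLLOW(C) ⊇ FOLLOW(S) ⊇ {$,b}; new: +{$,b}
  FOLLOW(S)={$,b}  FOLLOW(A)={$,b}  FOLLOW(B)={$,b}  FOLLOW(C)={$,b}
iter 2: (stable)
  FOLLOW(S)={$,b}  FOLLOW(A)={$,b}  FOLLOW(B)={$,b}  FOLLOW(C)={$,b}

FOLLOW(S) = ["$", "b"]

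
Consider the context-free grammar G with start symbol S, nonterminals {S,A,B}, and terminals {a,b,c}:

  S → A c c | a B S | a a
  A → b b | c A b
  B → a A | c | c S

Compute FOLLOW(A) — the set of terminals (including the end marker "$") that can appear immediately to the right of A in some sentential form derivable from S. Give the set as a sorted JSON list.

FIRST sets, iterate to fixpoint:
pass 1:
  A via A→b b: +{b}
  A via A→c A b: +{c}
  B via B→a A: +{a}
  B via B→c: +{c}
  S via S→A c c: +{b,c}
  S via S→a B S: +{a}
  FIRST(S)={a,b,c}  FIRST(A)={b,c}  FIRST(B)={a,c}
pass 2: (no change)
  FIRST(S)={a,b,c}  FIRST(A)={b,c}  FIRST(B)={a,c}

FOLLOW iteration:
FOLLOW(S) := {$}
iter 1:
  A→c A b: FOLLOW(A) ⊇ FIRST(b) = {b}; new: +{b}
  S→A c c: FOLLOW(A) ⊇ FIRST(c) = {c}; new: +{c}
  S→a B S: FOLLOW(B) ⊇ FIRST(S) = {a,b,c}; new: +{a,b,c}
  S: {$}  A: {b,c}  B: {a,b,c}
iter 2:
  B→a A: FOLLOW(A) ⊇ FOLLOW(B) ⊇ {a,b,c}; new: +{a}
  B→c S: FOLLOW(S) ⊇ FOLLOW(B) ⊇ {a,b,c}; new: +{a,b,c}
  S: {$,a,b,c}  A: {a,b,c}  B: {a,b,c}
iter 3: (stable)
  S: {$,a,b,c}  A: {a,b,c}  B: {a,b,c}

FOLLOW(A) = ["a", "b", "c"]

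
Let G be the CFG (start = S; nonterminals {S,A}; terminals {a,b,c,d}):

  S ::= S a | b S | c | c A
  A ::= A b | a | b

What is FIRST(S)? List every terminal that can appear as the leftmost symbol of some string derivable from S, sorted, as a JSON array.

FIRST iteration:
[1]
  A via A→a: +{a}
  A via A→b: +{b}
  S via S→b S: +{b}
  S via S→c: +{c}
  FIRST(S)={b,c}  FIRST(A)={a,b}
[2] done
  FIRST(S)={b,c}  FIRST(A)={a,b}

FIRST(S) = ["b", "c"]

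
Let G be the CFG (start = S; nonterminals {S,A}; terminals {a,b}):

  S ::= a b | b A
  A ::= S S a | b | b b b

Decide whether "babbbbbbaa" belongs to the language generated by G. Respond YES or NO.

Convert to CNF:
  S -> T0 T1 | T1 A
  A -> S X2 | T1 X3 | b
  T0 -> a
  T1 -> b
  X2 -> S T0
  X3 -> T1 T1

CYK table (by increasing span):
  cell(0,0) b: {A,T1}  orig:{A}
  cell(1,1) a: {T0}  orig:{}
  cell(2,2) b: {A,T1}  orig:{A}
  cell(3,3) b: {A,T1}  orig:{A}
  cell(4,4) b: {A,T1}  orig:{A}
  cell(5,5) b: {A,T1}  orig:{A}
  cell(6,6) b: {A,T1}  orig:{A}
  cell(7,7) b: {A,T1}  orig:{A}
  cell(8,8) a: {T0}  orig:{}
  cell(9,9) a: {T0}  orig:{}
  cell(0,1) ba: ∅
  cell(1,2) ab: {S}
  cell(2,3) bb: {S,X3}  orig:{S}
  cell(3,4) bb: {S,X3}  orig:{S}
  cell(4,5) bb: {S,X3}  orig:{S}
  cell(5,6) bb: {S,X3}  orig:{S}
  cell(6,7) bb: {S,X3}  orig:{S}
  cell(7,8) ba: ∅
  cell(8,9) aa: ∅
  cell(0,2) bab: ∅
  cell(1,3) abb: ∅
  cell(2,4) bbb: {A}
  cell(3,5) bbb: {A}
  cell(4,6) bbb: {A}
  cell(5,7) bbb: {A}
  cell(6,8) bba: {X2}  orig:{}
  cell(7,9) baa: ∅
  cell(0,3) babb: ∅
  cell(1,4) abbb: ∅
  cell(2,5) bbbb: {S}
  cell(3,6) bbbb: {S}
  cell(4,7) bbbb: {S}
  cell(5,8) bbba: ∅
  cell(6,9) bbaa: ∅
  cell(0,4) babbb: ∅
  cell(1,5) abbbb: ∅
  cell(2,6) bbbbb: ∅
  cell(3,7) bbbbb: ∅
  cell(4,8) bbbba: {A,X2}  orig:{A}
  cell(5,9) bbbaa: ∅
  cell(0,5) babbbb: ∅
  cell(1,6) abbbbb: ∅
  cell(2,7) bbbbbb: ∅
  cell(3,8) bbbbba: {S}
  cell(4,9) bbbbaa: ∅
  cell(0,6) babbbbb: ∅
  cell(1,7) abbbbbb: ∅
  cell(2,8) bbbbbba: {A}
  cell(3,9) bbbbbaa: {X2}  orig:{}
  cell(0,7) babbbbbb: ∅
  cell(1,8) abbbbbba: ∅
  cell(2,9) bbbbbbaa: ∅
  cell(0,8) babbbbbba: ∅
  cell(1,9) abbbbbbaa: {A}
  cell(0,9) babbbbbbaa: {S}

S ∈ T[0,9] ⇒ YES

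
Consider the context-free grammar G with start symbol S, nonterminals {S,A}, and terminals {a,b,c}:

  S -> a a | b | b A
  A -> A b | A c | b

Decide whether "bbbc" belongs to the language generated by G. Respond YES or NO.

Convert to CNF:
  S -> T0 A | T2 T2 | b
  A -> A T0 | A T1 | b
  T0 -> b
  T1 -> c
  T2 -> a

Fill CYK table bottom-up:
  [0..0]={A,S,T0}  "b"  orig:{A,S}
  [1..1]={A,S,T0}  "b"  orig:{A,S}
  [2..2]={A,S,T0}  "b"  orig:{A,S}
  [3..3]={T1}  "c"  orig:{}
  [0..1]={A,S}  "bb"
  [1..2]={A,S}  "bb"
  [2..3]={A}  "bc"
  [0..2]={A,S}  "bbb"
  [1..3]={A,S}  "bbc"
  [0..3]={A,S}  "bbbc"

S ∈ T[0,3] ⇒ YES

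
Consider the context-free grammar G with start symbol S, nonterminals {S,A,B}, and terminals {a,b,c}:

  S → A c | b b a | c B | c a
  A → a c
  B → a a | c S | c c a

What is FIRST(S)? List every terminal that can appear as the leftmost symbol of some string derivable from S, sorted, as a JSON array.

FIRST iteration:
iter 1:
  A via A→a c: +{a}
  B via B→a a: +{a}
  B via B→c S: +{c}
  S via S→A c: +{a}
  S via S→b b a: +{b}
  S via S→c B: +{c}
  S: {a,b,c}  A: {a}  B: {a,c}
iter 2: (no change)
  S: {a,b,c}  A: {a}  B: {a,c}

FIRST(S) = ["a", "b", "c"]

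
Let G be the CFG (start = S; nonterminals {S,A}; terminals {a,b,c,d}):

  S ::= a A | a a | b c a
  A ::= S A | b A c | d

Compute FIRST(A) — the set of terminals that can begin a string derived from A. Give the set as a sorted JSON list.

FIRST sets, iterate to fixpoint:
[1]
  A via A→b A c: +{b}
  A via A→d: +{d}
  S via S→a A: +{a}
  S via S→b c a: +{b}
  FIRST(S)={a,b}  FIRST(A)={b,d}
[2]
  A via A→S A: +{a}
  FIRST(S)={a,b}  FIRST(A)={a,b,d}
[3] — fixpoint
  FIRST(S)={a,b}  FIRST(A)={a,b,d}

FIRST(A) = ["a", "b", "d"]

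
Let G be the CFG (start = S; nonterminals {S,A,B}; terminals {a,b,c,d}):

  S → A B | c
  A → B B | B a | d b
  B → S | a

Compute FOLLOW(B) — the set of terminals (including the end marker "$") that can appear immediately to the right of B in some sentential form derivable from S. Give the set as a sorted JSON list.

FIRST sets, iterate to fixpoint:
[1]
  A via A→d b: +{d}
  B via B→a: +{a}
  S via S→A B: +{d}
  S via S→c: +{c}
  S: {c,d}  A: {d}  B: {a}
[2]
  A via A→B B: +{a}
  B via B→S: +{c,d}
  S via S→A B: +{a}
  S: {a,c,d}  A: {a,d}  B: {a,c,d}
[3]
  A via A→B B: +{c}
  S: {a,c,d}  A: {a,c,d}  B: {a,c,d}
[4] (stable)
  S: {a,c,d}  A: {a,c,d}  B: {a,c,d}

FOLLOW sets:
FOLLOW(S) := {$}
pass 1:
  A→B B: FOLLOW(B) ⊇ FIRST(B) = {a,c,d}; new: +{a,c,d}
  B→S: FOLLOW(S) ⊇ FOLLOW(B) ⊇ {a,c,d}; new: +{a,c,d}
  S→A B: FOLLOW(A) ⊇ FIRST(B) = {a,c,d}; new: +{a,c,d}
  S→A B: FOLLOW(B) ⊇ FOLLOW(S) ⊇ {$,a,c,d}; new: +{$}
  S: {$,a,c,d}  A: {a,c,d}  B: {$,a,c,d}
pass 2: done
  S: {$,a,c,d}  A: {a,c,d}  B: {$,a,c,d}

FOLLOW(B) = ["$", "a", "c", "d"]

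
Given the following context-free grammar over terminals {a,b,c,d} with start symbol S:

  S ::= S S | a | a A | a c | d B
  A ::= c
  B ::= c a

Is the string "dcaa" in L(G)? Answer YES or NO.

CNF form of G:
  S -> S S | T1 A | T1 T0 | T2 B | a
  A -> c
  B -> T0 T1
  T0 -> c
  T1 -> a
  T2 -> d

Fill CYK table bottom-up:
  T[0,0] 'd' = {T2}  orig:{}
  T[1,1] 'c' = {A,T0}  orig:{A}
  T[2,2] 'a' = {S,T1}  orig:{S}
  T[3,3] 'a' = {S,T1}  orig:{S}
  T[0,1] 'dc' = ∅
  T[1,2] 'ca' = {B}
  T[2,3] 'aa' = {S}
  T[0,2] 'dca' = {S}
  T[1,3] 'caa' = ∅
  T[0,3] 'dcaa' = {S}

S ∈ T[0,3] ⇒ YES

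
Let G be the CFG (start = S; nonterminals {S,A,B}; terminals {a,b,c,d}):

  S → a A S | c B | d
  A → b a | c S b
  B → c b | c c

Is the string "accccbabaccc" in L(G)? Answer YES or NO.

CNF form of G:
  S -> T1 X4 | T2 B | d
  A -> T0 T1 | T2 X3
  B -> T2 T0 | T2 T2
  T0 -> b
  T1 -> a
  T2 -> c
  X3 -> S T0
  X4 -> A S

Fill CYK table bottom-up:
  cell(0,0) a: {T1}  orig:{}
  cell(1,1) c: {T2}  orig:{}
  cell(2,2) c: {T2}  orig:{}
  cell(3,3) c: {T2}  orig:{}
  cell(4,4) c: {T2}  orig:{}
  cell(5,5) b: {T0}  orig:{}
  cell(6,6) a: {T1}  orig:{}
  cell(7,7) b: {T0}  orig:{}
  cell(8,8) a: {T1}  orig:{}
  cell(9,9) c: {T2}  orig:{}
  cell(10,10) c: {T2}  orig:{}
  cell(11,11) c: {T2}  orig:{}
  cell(0,1) ac: ∅
  cell(1,2) cc: {B}
  cell(2,3) cc: {B}
  cell(3,4) cc: {B}
  cell(4,5) cb: {B}
  cell(5,6) ba: {A}
  cell(6,7) ab: ∅
  cell(7,8) ba: {A}
  cell(8,9) ac: ∅
  cell(9,10) cc: {B}
  cell(10,11) cc: {B}
  cell(0,2) acc: ∅
  cell(1,3) ccc: {S}
  cell(2,4) ccc: {S}
  cell(3,5) ccb: {S}
  cell(4,6) cba: ∅
  cell(5,7) bab: ∅
  cell(6,8) aba: ∅
  cell(7,9) bac: ∅
  cell(8,10) acc: ∅
  cell(9,11) ccc: {S}
  cell(0,3) accc: ∅
  cell(1,4) cccc: ∅
  cell(2,5) cccb: {X3}  orig:{}
  cell(3,6) ccba: ∅
  cell(4,7) cbab: ∅
  cell(5,8) baba: ∅
  cell(6,9) abac: ∅
  cell(7,10) bacc: ∅
  cell(8,11) accc: ∅
  cell(0,4) acccc: ∅
  cell(1,5) ccccb: {A}
  cell(2,6) cccba: ∅
  cell(3,7) ccbab: ∅
  cell(4,8) cbaba: ∅
  cell(5,9) babac: ∅
  cell(6,10) abacc: ∅
  cell(7,11) baccc: {X4}  orig:{}
  cell(0,5) accccb: ∅
  cell(1,6) ccccba: ∅
  cell(2,7) cccbab: ∅
  cell(3,8) ccbaba: ∅
  cell(4,9) cbabac: ∅
  cell(5,10) babacc: ∅
  cell(6,11) abaccc: {S}
  cell(0,6) accccba: ∅
  cell(1,7) ccccbab: ∅
  cell(2,8) cccbaba: ∅
  cell(3,9) ccbabac: ∅
  cell(4,10) cbabacc: ∅
  cell(5,11) babaccc: ∅
  cell(0,7) accccbab: ∅
  cell(1,8) ccccbaba: ∅
  cell(2,9) cccbabac: ∅
  cell(3,10) ccbabacc: ∅
  cell(4,11) cbabaccc: ∅
  cell(0,8) accccbaba: ∅
  cell(1,9) ccccbabac: ∅
  cell(2,10) cccbabacc: ∅
  cell(3,11) ccbabaccc: ∅
  cell(0,9) accccbabac: ∅
  cell(1,10) ccccbabacc: ∅
  cell(2,11) cccbabaccc: ∅
  cell(0,10) accccbabacc: ∅
  cell(1,11) ccccbabaccc: {X4}  orig:{}
  cell(0,11) accccbabaccc: {S}

S ∈ T[0,11] ⇒ YES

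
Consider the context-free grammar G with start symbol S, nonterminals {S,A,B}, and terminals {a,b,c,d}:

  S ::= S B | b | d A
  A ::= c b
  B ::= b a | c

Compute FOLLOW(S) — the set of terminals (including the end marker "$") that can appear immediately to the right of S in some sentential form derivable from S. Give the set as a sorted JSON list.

FIRST sets, iterate to fixpoint:
pass 1:
  A via A→c b: +{c}
  B via B→b a: +{b}
  B via B→c: +{c}
  S via S→b: +{b}
  S via S→d A: +{d}
  S: {b,d}  A: {c}  B: {b,c}
pass 2: — fixpoint
  S: {b,d}  A: {c}  B: {b,c}

FOLLOW iteration:
seed FOLLOW(S) with $
round 1:
  S→S B: FOLLOW(S) ⊇ FIRST(B) = {b,c}; new: +{b,c}
  S→S B: FOLLOW(B) ⊇ FOLLOW(S) ⊇ {$,b,c}; new: +{$,b,c}
  S→d A: FOLLOW(A) ⊇ FOLLOW(S) ⊇ {$,b,c}; new: +{$,b,c}
  FOLLOW(S)={$,b,c}  FOLLOW(A)={$,b,c}  FOLLOW(B)={$,b,c}
round 2: (no change)
  FOLLOW(S)={$,b,c}  FOLLOW(A)={$,b,c}  FOLLOW(B)={$,b,c}

FOLLOW(S) = ["$", "b", "c"]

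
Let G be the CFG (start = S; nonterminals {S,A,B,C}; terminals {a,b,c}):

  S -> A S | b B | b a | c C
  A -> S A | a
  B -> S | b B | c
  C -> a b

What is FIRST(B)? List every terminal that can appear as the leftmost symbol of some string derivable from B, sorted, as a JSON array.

FIRST sets, iterate to fixpoint:
[1]
  A via A→a: +{a}
  B via B→b B: +{b}
  B via B→c: +{c}
  C via C→a b: +{a}
  S via S→A S: +{a}
  S via S→b B: +{b}
  S via S→c C: +{c}
  FIRST(S)={a,b,c}  FIRST(A)={a}  FIRST(B)={b,c}  FIRST(C)={a}
[2]
  A via A→S A: +{b,c}
  B via B→S: +{a}
  FIRST(S)={a,b,c}  FIRST(A)={a,b,c}  FIRST(B)={a,b,c}  FIRST(C)={a}
[3] (no change)
  FIRST(S)={a,b,c}  FIRST(A)={a,b,c}  FIRST(B)={a,b,c}  FIRST(C)={a}

FIRST(B) = ["a", "b", "c"]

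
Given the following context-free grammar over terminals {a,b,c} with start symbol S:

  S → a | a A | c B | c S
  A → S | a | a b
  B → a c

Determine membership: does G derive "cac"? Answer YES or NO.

CNF form of G:
  S -> T0 A | T2 B | T2 S | a
  A -> T0 A | T0 T1 | T2 B | T2 S | a
  B -> T0 T2
  T0 -> a
  T1 -> b
  T2 -> c

Fill CYK table bottom-up:
  T[0,0] 'c' = {T2}  orig:{}
  T[1,1] 'a' = {A,S,T0}  orig:{A,S}
  T[2,2] 'c' = {T2}  orig:{}
  T[0,1] 'ca' = {A,S}
  T[1,2] 'ac' = {B}
  T[0,2] 'cac' = {A,S}

S ∈ T[0,2] ⇒ YES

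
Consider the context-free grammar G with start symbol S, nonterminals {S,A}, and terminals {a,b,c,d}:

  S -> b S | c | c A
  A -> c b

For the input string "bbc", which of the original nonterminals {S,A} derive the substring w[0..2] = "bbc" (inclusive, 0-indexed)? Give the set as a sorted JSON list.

CNF form of G:
  S -> T0 A | T1 S | c
  A -> T0 T1
  T0 -> c
  T1 -> b

Fill CYK table bottom-up — only the sub-triangle for w[0..2]:
  cell(0,0) b: {T1}  orig:{}
  cell(1,1) b: {T1}  orig:{}
  cell(2,2) c: {S,T0}  orig:{S}
  cell(0,1) bb: ∅
  cell(1,2) bc: {S}
  cell(0,2) bbc: {S}

Original NTs in T[0,2] deriving "bbc": ["S"]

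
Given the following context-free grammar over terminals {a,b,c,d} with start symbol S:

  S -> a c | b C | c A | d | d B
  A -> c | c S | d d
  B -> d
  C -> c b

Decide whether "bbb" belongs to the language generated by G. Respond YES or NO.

CNF form of G:
  S -> T0 A | T1 B | T2 C | T3 T0 | d
  A -> T0 S | T1 T1 | c
  B -> d
  C -> T0 T2
  T0 -> c
  T1 -> d
  T2 -> b
  T3 -> a

Fill CYK table bottom-up:
  [0..0]={T2}  "b"  orig:{}
  [1..1]={T2}  "b"  orig:{}
  [2..2]={T2}  "b"  orig:{}
  [0..1]=∅  "bb"
  [1..2]=∅  "bb"
  [0..2]=∅  "bbb"

S ∉ T[0,2] ⇒ NO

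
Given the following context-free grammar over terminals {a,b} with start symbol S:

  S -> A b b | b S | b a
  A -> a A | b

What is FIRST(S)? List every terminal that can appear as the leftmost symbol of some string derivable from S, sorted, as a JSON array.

FIRST sets, iterate to fixpoint:
pass 1:
  A via A→a A: +{a}
  A via A→b: +{b}
  S via S→A b b: +{a,b}
  FIRST[S]={a,b}  FIRST[A]={a,b}
pass 2: — fixpoint
  FIRST[S]={a,b}  FIRST[A]={a,b}

FIRST(S) = ["a", "b"]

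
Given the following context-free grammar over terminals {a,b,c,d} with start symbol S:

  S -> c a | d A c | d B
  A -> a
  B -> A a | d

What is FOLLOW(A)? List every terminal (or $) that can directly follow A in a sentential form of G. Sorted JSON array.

FIRST sets, iterate to fixpoint:
pass 1:
  A via A→a: +{a}
  B via B→A a: +{a}
  B via B→d: +{d}
  S via S→c a: +{c}
  S via S→d A c: +{d}
  S: {c,d}  A: {a}  B: {a,d}
pass 2: — fixpoint
  S: {c,d}  A: {a}  B: {a,d}

FOLLOW iteration:
FOLLOW(S) := {$}
pass 1:
  B→A a: FOLLOW(A) ⊇ FIRST(a) = {a}; new: +{a}
  S→d A c: FOLLOW(A) ⊇ FIRST(c) = {c}; new: +{c}
  S→d B: FOLLOW(B) ⊇ FOLLOW(S) ⊇ {$}; new: +{$}
  FOLLOW(S)={$}  FOLLOW(A)={a,c}  FOLLOW(B)={$}
pass 2: — fixpoint
  FOLLOW(S)={$}  FOLLOW(A)={a,c}  FOLLOW(B)={$}

FOLLOW(A) = ["a", "c"]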